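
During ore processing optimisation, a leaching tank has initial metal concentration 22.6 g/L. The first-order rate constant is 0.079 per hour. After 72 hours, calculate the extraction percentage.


Compute the exponent:
-k * t = -0.079 * 72 = -5.688
Remaining concentration:
C = 22.6 * exp(-5.688)
= 22.6 * 0.003386358919
= 0.07653171157 g/L
Extracted = 22.6 - 0.07653171157 = 22.52346829 g/L
Extraction % = 22.52346829 / 22.6 * 100
= 99.6614%

99.6614%


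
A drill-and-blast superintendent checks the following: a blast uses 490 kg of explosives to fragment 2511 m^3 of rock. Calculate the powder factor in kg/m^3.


Powder factor = explosive mass / rock volume
= 490 / 2511
= 0.1951 kg/m^3

0.1951 kg/m^3


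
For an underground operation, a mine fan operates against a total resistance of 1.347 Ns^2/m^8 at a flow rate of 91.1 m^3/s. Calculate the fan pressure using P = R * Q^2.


Compute Q^2:
Q^2 = 91.1^2 = 8299.21
Compute pressure:
P = R * Q^2 = 1.347 * 8299.21
= 11179.0359 Pa

11179.0359 Pa


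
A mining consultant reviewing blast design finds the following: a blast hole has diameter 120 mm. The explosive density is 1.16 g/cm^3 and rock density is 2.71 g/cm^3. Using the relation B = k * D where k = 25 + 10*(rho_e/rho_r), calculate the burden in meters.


First, compute k:
rho_e / rho_r = 1.16 / 2.71 = 0.4280442804
k = 25 + 10 * 0.4280442804 = 29.2804428
Then, compute burden:
B = k * D / 1000 = 29.2804428 * 120 / 1000
= 3513.653137 / 1000
= 3.5137 m

3.5137 m


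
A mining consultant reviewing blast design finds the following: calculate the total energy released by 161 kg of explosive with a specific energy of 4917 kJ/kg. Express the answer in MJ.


791.637 MJ

Energy = mass * specific_energy / 1000
= 161 * 4917 / 1000
= 791637 / 1000
= 791.637 MJ


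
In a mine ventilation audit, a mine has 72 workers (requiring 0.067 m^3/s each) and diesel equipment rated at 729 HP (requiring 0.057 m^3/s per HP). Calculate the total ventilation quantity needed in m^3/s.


Airflow for workers:
Q_people = 72 * 0.067 = 4.824 m^3/s
Airflow for diesel equipment:
Q_diesel = 729 * 0.057 = 41.553 m^3/s
Total ventilation:
Q_total = 4.824 + 41.553
= 46.377 m^3/s

46.377 m^3/s


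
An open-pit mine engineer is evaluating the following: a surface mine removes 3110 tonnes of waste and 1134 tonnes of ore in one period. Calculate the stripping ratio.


Stripping ratio = waste tonnage / ore tonnage
= 3110 / 1134
= 2.7425

2.7425


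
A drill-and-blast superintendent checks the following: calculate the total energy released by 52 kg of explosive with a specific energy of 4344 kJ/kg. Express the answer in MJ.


225.888 MJ

Energy = mass * specific_energy / 1000
= 52 * 4344 / 1000
= 225888 / 1000
= 225.888 MJ


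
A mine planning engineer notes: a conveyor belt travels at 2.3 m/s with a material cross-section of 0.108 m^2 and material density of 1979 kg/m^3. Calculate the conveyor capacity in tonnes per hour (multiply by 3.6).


1769.701 t/h

Volumetric flow = speed * area
= 2.3 * 0.108 = 0.2484 m^3/s
Mass flow = volumetric * density
= 0.2484 * 1979 = 491.5836 kg/s
Convert to t/h: multiply by 3.6
Capacity = 491.5836 * 3.6
= 1769.701 t/h


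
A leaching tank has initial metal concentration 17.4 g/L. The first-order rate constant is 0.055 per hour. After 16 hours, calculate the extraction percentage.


58.5217%

Compute the exponent:
-k * t = -0.055 * 16 = -0.88
Remaining concentration:
C = 17.4 * exp(-0.88)
= 17.4 * 0.4147829117
= 7.217222663 g/L
Extracted = 17.4 - 7.217222663 = 10.18277734 g/L
Extraction % = 10.18277734 / 17.4 * 100
= 58.5217%


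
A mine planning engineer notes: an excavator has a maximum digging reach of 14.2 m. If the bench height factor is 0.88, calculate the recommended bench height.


Bench height = reach * factor
= 14.2 * 0.88
= 12.496 m

12.496 m


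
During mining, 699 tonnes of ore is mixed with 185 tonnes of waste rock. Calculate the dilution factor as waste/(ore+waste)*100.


Total material = ore + waste
= 699 + 185 = 884 tonnes
Dilution = waste / total * 100
= 185 / 884 * 100
= 0.2092760181 * 100
= 20.9276%

20.9276%


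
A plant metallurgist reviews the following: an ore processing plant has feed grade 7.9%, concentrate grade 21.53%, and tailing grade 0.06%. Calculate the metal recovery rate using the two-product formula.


99.5178%

Using the two-product formula:
R = 100 * c * (f - t) / (f * (c - t))
Numerator = 100 * 21.53 * (7.9 - 0.06)
= 100 * 21.53 * 7.84
= 16879.52
Denominator = 7.9 * (21.53 - 0.06)
= 7.9 * 21.47
= 169.613
R = 16879.52 / 169.613
= 99.5178%


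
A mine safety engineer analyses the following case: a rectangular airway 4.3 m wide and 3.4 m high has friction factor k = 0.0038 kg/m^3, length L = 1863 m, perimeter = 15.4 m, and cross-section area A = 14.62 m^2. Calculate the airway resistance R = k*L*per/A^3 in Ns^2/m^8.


Compute the numerator:
k * L * per = 0.0038 * 1863 * 15.4
= 109.02276
Compute the denominator:
A^3 = 14.62^3 = 3124.943128
Resistance:
R = 109.02276 / 3124.943128
= 0.0349 Ns^2/m^8

0.0349 Ns^2/m^8


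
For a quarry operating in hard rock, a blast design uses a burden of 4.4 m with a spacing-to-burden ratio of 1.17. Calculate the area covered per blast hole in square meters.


First, find the spacing:
Spacing = burden * ratio = 4.4 * 1.17
= 5.148 m
Then, calculate the area:
Area = burden * spacing = 4.4 * 5.148
= 22.6512 m^2

22.6512 m^2


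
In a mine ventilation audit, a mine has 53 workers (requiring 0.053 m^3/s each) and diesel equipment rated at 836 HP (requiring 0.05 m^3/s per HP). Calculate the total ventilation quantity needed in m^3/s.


44.609 m^3/s

Airflow for workers:
Q_people = 53 * 0.053 = 2.809 m^3/s
Airflow for diesel equipment:
Q_diesel = 836 * 0.05 = 41.8 m^3/s
Total ventilation:
Q_total = 2.809 + 41.8
= 44.609 m^3/s


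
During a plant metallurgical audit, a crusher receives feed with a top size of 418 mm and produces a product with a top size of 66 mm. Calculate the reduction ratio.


Reduction ratio = feed size / product size
= 418 / 66
= 6.3333

6.3333


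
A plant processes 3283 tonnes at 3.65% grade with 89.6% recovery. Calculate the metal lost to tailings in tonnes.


12.4623 tonnes

Total metal in feed:
= 3283 * 3.65 / 100 = 119.8295 tonnes
Metal recovered:
= 119.8295 * 89.6 / 100 = 107.367232 tonnes
Metal lost to tailings:
= 119.8295 - 107.367232
= 12.4623 tonnes


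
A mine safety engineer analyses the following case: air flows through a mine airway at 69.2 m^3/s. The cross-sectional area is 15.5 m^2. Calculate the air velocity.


Velocity = flow rate / cross-sectional area
= 69.2 / 15.5
= 4.4645 m/s

4.4645 m/s


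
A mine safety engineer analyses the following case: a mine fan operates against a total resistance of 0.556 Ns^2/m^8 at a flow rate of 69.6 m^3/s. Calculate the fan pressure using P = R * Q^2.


2693.353 Pa

Compute Q^2:
Q^2 = 69.6^2 = 4844.16
Compute pressure:
P = R * Q^2 = 0.556 * 4844.16
= 2693.353 Pa


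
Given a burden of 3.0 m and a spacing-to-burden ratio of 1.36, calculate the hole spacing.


Spacing = burden * ratio
= 3.0 * 1.36
= 4.08 m

4.08 m


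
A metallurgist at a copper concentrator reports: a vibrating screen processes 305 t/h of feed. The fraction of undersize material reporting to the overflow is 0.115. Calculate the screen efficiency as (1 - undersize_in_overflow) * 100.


Screen efficiency = (1 - fraction of undersize in overflow) * 100
= (1 - 0.115) * 100
= 0.885 * 100
= 88.5%

88.5%


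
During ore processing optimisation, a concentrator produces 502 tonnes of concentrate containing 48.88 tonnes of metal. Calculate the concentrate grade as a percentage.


Grade = (metal in concentrate / concentrate mass) * 100
= (48.88 / 502) * 100
= 0.09737051793 * 100
= 9.7371%

9.7371%


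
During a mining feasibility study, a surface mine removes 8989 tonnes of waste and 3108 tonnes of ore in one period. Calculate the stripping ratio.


Stripping ratio = waste tonnage / ore tonnage
= 8989 / 3108
= 2.8922

2.8922


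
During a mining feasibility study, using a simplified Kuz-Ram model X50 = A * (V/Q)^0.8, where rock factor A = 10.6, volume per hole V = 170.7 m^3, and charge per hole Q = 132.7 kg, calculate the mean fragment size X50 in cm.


Compute V/Q:
V/Q = 170.7 / 132.7 = 1.286360211
Raise to the power 0.8:
(V/Q)^0.8 = 1.286360211^0.8 = 1.223179175
Multiply by A:
X50 = 10.6 * 1.223179175
= 12.9657 cm

12.9657 cm


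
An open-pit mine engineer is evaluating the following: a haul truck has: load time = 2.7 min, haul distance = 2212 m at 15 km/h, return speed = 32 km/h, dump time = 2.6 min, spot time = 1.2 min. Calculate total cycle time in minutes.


Convert haul speed to m/min: 15 * 1000/60 = 250 m/min
Haul time = 2212 / 250 = 8.848 min
Convert return speed to m/min: 32 * 1000/60 = 533.3333333 m/min
Return time = 2212 / 533.3333333 = 4.1475 min
Total cycle time:
= 2.7 + 8.848 + 2.6 + 4.1475 + 1.2
= 19.4955 min

19.4955 min


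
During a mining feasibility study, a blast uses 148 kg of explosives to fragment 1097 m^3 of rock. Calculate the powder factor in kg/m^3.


Powder factor = explosive mass / rock volume
= 148 / 1097
= 0.1349 kg/m^3

0.1349 kg/m^3


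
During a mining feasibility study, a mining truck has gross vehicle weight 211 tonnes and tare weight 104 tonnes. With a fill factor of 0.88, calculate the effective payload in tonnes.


94.16 tonnes

Maximum payload = gross - tare
= 211 - 104 = 107 tonnes
Effective payload = max payload * fill factor
= 107 * 0.88
= 94.16 tonnes


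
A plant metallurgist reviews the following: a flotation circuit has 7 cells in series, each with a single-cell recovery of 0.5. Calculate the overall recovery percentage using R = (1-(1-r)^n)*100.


99.2188%

Complement of single-cell recovery:
1 - r = 1 - 0.5 = 0.5
Raise to power n:
(1 - r)^7 = 0.5^7 = 0.0078125
Overall recovery:
R = (1 - 0.0078125) * 100
= 99.2188%


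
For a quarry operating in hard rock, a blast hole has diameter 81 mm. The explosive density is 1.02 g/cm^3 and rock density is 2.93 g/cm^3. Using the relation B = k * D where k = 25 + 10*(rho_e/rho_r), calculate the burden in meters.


2.307 m

First, compute k:
rho_e / rho_r = 1.02 / 2.93 = 0.3481228669
k = 25 + 10 * 0.3481228669 = 28.48122867
Then, compute burden:
B = k * D / 1000 = 28.48122867 * 81 / 1000
= 2306.979522 / 1000
= 2.307 m


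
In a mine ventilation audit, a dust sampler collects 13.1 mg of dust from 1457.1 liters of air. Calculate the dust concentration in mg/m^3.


8.9905 mg/m^3

Convert liters to m^3: 1 m^3 = 1000 L
Concentration = mass / volume * 1000
= 13.1 / 1457.1 * 1000
= 0.008990460504 * 1000
= 8.9905 mg/m^3


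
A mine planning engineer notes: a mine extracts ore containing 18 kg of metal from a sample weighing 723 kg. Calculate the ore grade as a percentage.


Ore grade = (metal mass / ore mass) * 100
= (18 / 723) * 100
= 0.02489626556 * 100
= 2.4896%

2.4896%


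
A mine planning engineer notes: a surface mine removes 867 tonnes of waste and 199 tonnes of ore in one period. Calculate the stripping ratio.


Stripping ratio = waste tonnage / ore tonnage
= 867 / 199
= 4.3568

4.3568


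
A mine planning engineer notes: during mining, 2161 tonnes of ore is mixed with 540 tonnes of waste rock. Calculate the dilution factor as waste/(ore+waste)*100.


Total material = ore + waste
= 2161 + 540 = 2701 tonnes
Dilution = waste / total * 100
= 540 / 2701 * 100
= 0.1999259534 * 100
= 19.9926%

19.9926%


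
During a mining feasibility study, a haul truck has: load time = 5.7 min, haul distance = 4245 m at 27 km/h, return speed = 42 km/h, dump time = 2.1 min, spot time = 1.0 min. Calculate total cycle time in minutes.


24.2976 min

Convert haul speed to m/min: 27 * 1000/60 = 450 m/min
Haul time = 4245 / 450 = 9.433333333 min
Convert return speed to m/min: 42 * 1000/60 = 700 m/min
Return time = 4245 / 700 = 6.064285714 min
Total cycle time:
= 5.7 + 9.433333333 + 2.1 + 6.064285714 + 1.0
= 24.2976 min


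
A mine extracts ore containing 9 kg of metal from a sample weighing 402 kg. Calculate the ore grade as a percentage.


Ore grade = (metal mass / ore mass) * 100
= (9 / 402) * 100
= 0.0223880597 * 100
= 2.2388%

2.2388%


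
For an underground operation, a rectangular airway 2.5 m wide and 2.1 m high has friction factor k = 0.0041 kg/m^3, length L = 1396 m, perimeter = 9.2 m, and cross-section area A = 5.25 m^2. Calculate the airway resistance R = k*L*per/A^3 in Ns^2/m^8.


0.3639 Ns^2/m^8

Compute the numerator:
k * L * per = 0.0041 * 1396 * 9.2
= 52.65712
Compute the denominator:
A^3 = 5.25^3 = 144.703125
Resistance:
R = 52.65712 / 144.703125
= 0.3639 Ns^2/m^8


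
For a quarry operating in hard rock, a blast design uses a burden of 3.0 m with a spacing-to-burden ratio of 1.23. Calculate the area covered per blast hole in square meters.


11.07 m^2

First, find the spacing:
Spacing = burden * ratio = 3.0 * 1.23
= 3.69 m
Then, calculate the area:
Area = burden * spacing = 3.0 * 3.69
= 11.07 m^2


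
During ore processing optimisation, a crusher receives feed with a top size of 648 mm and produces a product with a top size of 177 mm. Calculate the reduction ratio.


Reduction ratio = feed size / product size
= 648 / 177
= 3.661

3.661


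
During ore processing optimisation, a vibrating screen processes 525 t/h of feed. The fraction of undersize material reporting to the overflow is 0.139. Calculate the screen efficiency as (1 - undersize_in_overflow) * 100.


86.1%

Screen efficiency = (1 - fraction of undersize in overflow) * 100
= (1 - 0.139) * 100
= 0.861 * 100
= 86.1%


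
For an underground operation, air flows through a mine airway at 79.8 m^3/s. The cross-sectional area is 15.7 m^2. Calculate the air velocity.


5.0828 m/s

Velocity = flow rate / cross-sectional area
= 79.8 / 15.7
= 5.0828 m/s


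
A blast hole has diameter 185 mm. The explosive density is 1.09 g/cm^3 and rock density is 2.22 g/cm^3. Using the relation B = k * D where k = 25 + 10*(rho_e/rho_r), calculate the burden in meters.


First, compute k:
rho_e / rho_r = 1.09 / 2.22 = 0.490990991
k = 25 + 10 * 0.490990991 = 29.90990991
Then, compute burden:
B = k * D / 1000 = 29.90990991 * 185 / 1000
= 5533.333333 / 1000
= 5.5333 m

5.5333 m


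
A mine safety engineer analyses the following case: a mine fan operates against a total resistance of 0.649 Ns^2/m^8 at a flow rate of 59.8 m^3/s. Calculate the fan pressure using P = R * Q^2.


Compute Q^2:
Q^2 = 59.8^2 = 3576.04
Compute pressure:
P = R * Q^2 = 0.649 * 3576.04
= 2320.85 Pa

2320.85 Pa


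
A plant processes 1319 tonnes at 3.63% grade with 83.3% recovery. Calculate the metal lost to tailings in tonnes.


7.9959 tonnes

Total metal in feed:
= 1319 * 3.63 / 100 = 47.8797 tonnes
Metal recovered:
= 47.8797 * 83.3 / 100 = 39.8837901 tonnes
Metal lost to tailings:
= 47.8797 - 39.8837901
= 7.9959 tonnes


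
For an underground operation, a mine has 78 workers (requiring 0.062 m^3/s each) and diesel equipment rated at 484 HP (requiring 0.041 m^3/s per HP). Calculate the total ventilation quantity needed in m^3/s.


Airflow for workers:
Q_people = 78 * 0.062 = 4.836 m^3/s
Airflow for diesel equipment:
Q_diesel = 484 * 0.041 = 19.844 m^3/s
Total ventilation:
Q_total = 4.836 + 19.844
= 24.68 m^3/s

24.68 m^3/s


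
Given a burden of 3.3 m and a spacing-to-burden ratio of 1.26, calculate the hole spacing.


Spacing = burden * ratio
= 3.3 * 1.26
= 4.158 m

4.158 m


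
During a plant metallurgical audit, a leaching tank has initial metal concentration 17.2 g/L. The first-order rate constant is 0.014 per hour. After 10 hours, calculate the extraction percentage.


Compute the exponent:
-k * t = -0.014 * 10 = -0.14
Remaining concentration:
C = 17.2 * exp(-0.14)
= 17.2 * 0.8693582354
= 14.95296165 g/L
Extracted = 17.2 - 14.95296165 = 2.247038351 g/L
Extraction % = 2.247038351 / 17.2 * 100
= 13.0642%

13.0642%


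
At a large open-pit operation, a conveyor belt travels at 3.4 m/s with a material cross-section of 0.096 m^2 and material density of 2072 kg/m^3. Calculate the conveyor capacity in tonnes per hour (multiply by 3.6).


Volumetric flow = speed * area
= 3.4 * 0.096 = 0.3264 m^3/s
Mass flow = volumetric * density
= 0.3264 * 2072 = 676.3008 kg/s
Convert to t/h: multiply by 3.6
Capacity = 676.3008 * 3.6
= 2434.6829 t/h

2434.6829 t/h


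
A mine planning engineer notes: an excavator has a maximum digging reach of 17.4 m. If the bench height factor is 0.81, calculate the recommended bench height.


Bench height = reach * factor
= 17.4 * 0.81
= 14.094 m

14.094 m


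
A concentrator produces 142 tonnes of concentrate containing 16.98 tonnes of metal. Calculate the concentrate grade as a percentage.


11.9577%

Grade = (metal in concentrate / concentrate mass) * 100
= (16.98 / 142) * 100
= 0.1195774648 * 100
= 11.9577%


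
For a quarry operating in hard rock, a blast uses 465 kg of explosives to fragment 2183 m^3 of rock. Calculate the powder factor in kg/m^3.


0.213 kg/m^3

Powder factor = explosive mass / rock volume
= 465 / 2183
= 0.213 kg/m^3


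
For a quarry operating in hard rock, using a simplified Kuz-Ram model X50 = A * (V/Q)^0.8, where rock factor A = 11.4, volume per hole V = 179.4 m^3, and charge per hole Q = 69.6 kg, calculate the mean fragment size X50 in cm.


24.3151 cm

Compute V/Q:
V/Q = 179.4 / 69.6 = 2.577586207
Raise to the power 0.8:
(V/Q)^0.8 = 2.577586207^0.8 = 2.132900319
Multiply by A:
X50 = 11.4 * 2.132900319
= 24.3151 cm


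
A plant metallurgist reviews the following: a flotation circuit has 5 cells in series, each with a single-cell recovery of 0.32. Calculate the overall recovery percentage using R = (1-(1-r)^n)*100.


Complement of single-cell recovery:
1 - r = 1 - 0.32 = 0.68
Raise to power n:
(1 - r)^5 = 0.68^5 = 0.1453933568
Overall recovery:
R = (1 - 0.1453933568) * 100
= 85.4607%

85.4607%


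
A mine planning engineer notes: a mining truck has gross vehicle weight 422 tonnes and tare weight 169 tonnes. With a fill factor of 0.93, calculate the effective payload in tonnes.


Maximum payload = gross - tare
= 422 - 169 = 253 tonnes
Effective payload = max payload * fill factor
= 253 * 0.93
= 235.29 tonnes

235.29 tonnes


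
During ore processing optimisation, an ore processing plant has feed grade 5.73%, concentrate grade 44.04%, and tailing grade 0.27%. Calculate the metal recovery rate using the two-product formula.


95.8758%

Using the two-product formula:
R = 100 * c * (f - t) / (f * (c - t))
Numerator = 100 * 44.04 * (5.73 - 0.27)
= 100 * 44.04 * 5.46
= 24045.84
Denominator = 5.73 * (44.04 - 0.27)
= 5.73 * 43.77
= 250.8021
R = 24045.84 / 250.8021
= 95.8758%


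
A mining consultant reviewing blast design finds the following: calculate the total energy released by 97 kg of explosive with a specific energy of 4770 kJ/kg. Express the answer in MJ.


462.69 MJ

Energy = mass * specific_energy / 1000
= 97 * 4770 / 1000
= 462690 / 1000
= 462.69 MJ


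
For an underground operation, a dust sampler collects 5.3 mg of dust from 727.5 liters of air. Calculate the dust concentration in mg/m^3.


Convert liters to m^3: 1 m^3 = 1000 L
Concentration = mass / volume * 1000
= 5.3 / 727.5 * 1000
= 0.007285223368 * 1000
= 7.2852 mg/m^3

7.2852 mg/m^3


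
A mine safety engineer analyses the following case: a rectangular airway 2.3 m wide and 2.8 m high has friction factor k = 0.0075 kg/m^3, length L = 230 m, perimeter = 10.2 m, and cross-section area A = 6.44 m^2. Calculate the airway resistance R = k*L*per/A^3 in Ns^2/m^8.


0.0659 Ns^2/m^8

Compute the numerator:
k * L * per = 0.0075 * 230 * 10.2
= 17.595
Compute the denominator:
A^3 = 6.44^3 = 267.089984
Resistance:
R = 17.595 / 267.089984
= 0.0659 Ns^2/m^8


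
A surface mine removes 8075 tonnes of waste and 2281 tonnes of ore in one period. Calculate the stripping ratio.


Stripping ratio = waste tonnage / ore tonnage
= 8075 / 2281
= 3.5401

3.5401


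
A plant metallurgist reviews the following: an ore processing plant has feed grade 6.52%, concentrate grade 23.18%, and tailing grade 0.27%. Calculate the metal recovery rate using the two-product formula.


96.9886%

Using the two-product formula:
R = 100 * c * (f - t) / (f * (c - t))
Numerator = 100 * 23.18 * (6.52 - 0.27)
= 100 * 23.18 * 6.25
= 14487.5
Denominator = 6.52 * (23.18 - 0.27)
= 6.52 * 22.91
= 149.3732
R = 14487.5 / 149.3732
= 96.9886%


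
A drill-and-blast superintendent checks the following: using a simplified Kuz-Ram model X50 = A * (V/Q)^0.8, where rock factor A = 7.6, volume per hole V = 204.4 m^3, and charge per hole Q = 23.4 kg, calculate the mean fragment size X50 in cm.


43.0354 cm

Compute V/Q:
V/Q = 204.4 / 23.4 = 8.735042735
Raise to the power 0.8:
(V/Q)^0.8 = 8.735042735^0.8 = 5.662549705
Multiply by A:
X50 = 7.6 * 5.662549705
= 43.0354 cm


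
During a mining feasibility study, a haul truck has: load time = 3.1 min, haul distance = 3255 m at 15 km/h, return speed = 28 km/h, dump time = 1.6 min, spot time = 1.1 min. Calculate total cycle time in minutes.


25.795 min

Convert haul speed to m/min: 15 * 1000/60 = 250 m/min
Haul time = 3255 / 250 = 13.02 min
Convert return speed to m/min: 28 * 1000/60 = 466.6666667 m/min
Return time = 3255 / 466.6666667 = 6.975 min
Total cycle time:
= 3.1 + 13.02 + 1.6 + 6.975 + 1.1
= 25.795 min


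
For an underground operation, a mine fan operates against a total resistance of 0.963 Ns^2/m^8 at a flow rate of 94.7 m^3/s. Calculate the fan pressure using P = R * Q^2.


8636.2707 Pa

Compute Q^2:
Q^2 = 94.7^2 = 8968.09
Compute pressure:
P = R * Q^2 = 0.963 * 8968.09
= 8636.2707 Pa


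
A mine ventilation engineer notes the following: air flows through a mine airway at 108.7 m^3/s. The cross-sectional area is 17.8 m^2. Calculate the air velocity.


Velocity = flow rate / cross-sectional area
= 108.7 / 17.8
= 6.1067 m/s

6.1067 m/s


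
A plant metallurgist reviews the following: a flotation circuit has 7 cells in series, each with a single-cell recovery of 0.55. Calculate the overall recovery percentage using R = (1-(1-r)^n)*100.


99.6263%

Complement of single-cell recovery:
1 - r = 1 - 0.55 = 0.45
Raise to power n:
(1 - r)^7 = 0.45^7 = 0.003736694531
Overall recovery:
R = (1 - 0.003736694531) * 100
= 99.6263%


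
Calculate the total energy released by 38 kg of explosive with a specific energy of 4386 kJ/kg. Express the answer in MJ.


Energy = mass * specific_energy / 1000
= 38 * 4386 / 1000
= 166668 / 1000
= 166.668 MJ

166.668 MJ


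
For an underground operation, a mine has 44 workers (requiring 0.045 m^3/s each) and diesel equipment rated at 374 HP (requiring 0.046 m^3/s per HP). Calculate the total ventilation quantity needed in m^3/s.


Airflow for workers:
Q_people = 44 * 0.045 = 1.98 m^3/s
Airflow for diesel equipment:
Q_diesel = 374 * 0.046 = 17.204 m^3/s
Total ventilation:
Q_total = 1.98 + 17.204
= 19.184 m^3/s

19.184 m^3/s


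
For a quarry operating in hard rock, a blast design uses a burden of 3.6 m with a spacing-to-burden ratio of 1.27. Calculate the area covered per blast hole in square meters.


First, find the spacing:
Spacing = burden * ratio = 3.6 * 1.27
= 4.572 m
Then, calculate the area:
Area = burden * spacing = 3.6 * 4.572
= 16.4592 m^2

16.4592 m^2


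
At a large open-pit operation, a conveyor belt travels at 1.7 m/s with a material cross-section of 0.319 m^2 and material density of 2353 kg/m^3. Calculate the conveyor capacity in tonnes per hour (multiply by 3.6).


Volumetric flow = speed * area
= 1.7 * 0.319 = 0.5423 m^3/s
Mass flow = volumetric * density
= 0.5423 * 2353 = 1276.0319 kg/s
Convert to t/h: multiply by 3.6
Capacity = 1276.0319 * 3.6
= 4593.7148 t/h

4593.7148 t/h


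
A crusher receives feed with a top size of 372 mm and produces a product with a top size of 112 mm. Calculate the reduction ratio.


Reduction ratio = feed size / product size
= 372 / 112
= 3.3214

3.3214


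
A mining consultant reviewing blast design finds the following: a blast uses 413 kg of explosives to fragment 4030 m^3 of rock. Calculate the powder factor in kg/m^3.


0.1025 kg/m^3

Powder factor = explosive mass / rock volume
= 413 / 4030
= 0.1025 kg/m^3


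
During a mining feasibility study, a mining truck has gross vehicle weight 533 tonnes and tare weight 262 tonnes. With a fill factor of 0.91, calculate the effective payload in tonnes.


246.61 tonnes

Maximum payload = gross - tare
= 533 - 262 = 271 tonnes
Effective payload = max payload * fill factor
= 271 * 0.91
= 246.61 tonnes


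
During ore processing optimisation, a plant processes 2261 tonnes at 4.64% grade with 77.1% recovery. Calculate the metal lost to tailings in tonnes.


24.0245 tonnes

Total metal in feed:
= 2261 * 4.64 / 100 = 104.9104 tonnes
Metal recovered:
= 104.9104 * 77.1 / 100 = 80.8859184 tonnes
Metal lost to tailings:
= 104.9104 - 80.8859184
= 24.0245 tonnes


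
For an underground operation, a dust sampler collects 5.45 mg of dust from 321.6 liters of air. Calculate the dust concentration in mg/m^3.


Convert liters to m^3: 1 m^3 = 1000 L
Concentration = mass / volume * 1000
= 5.45 / 321.6 * 1000
= 0.01694651741 * 1000
= 16.9465 mg/m^3

16.9465 mg/m^3


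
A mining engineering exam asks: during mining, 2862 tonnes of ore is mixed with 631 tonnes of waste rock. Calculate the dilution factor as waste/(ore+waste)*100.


Total material = ore + waste
= 2862 + 631 = 3493 tonnes
Dilution = waste / total * 100
= 631 / 3493 * 100
= 0.1806470083 * 100
= 18.0647%

18.0647%


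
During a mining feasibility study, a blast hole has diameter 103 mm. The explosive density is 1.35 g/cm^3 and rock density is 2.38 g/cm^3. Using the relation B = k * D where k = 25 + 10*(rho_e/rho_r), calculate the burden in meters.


First, compute k:
rho_e / rho_r = 1.35 / 2.38 = 0.5672268908
k = 25 + 10 * 0.5672268908 = 30.67226891
Then, compute burden:
B = k * D / 1000 = 30.67226891 * 103 / 1000
= 3159.243697 / 1000
= 3.1592 m

3.1592 m


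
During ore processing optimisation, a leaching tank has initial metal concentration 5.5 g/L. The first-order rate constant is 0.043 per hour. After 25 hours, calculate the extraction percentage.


65.8702%

Compute the exponent:
-k * t = -0.043 * 25 = -1.075
Remaining concentration:
C = 5.5 * exp(-1.075)
= 5.5 * 0.3412977553
= 1.877137654 g/L
Extracted = 5.5 - 1.877137654 = 3.622862346 g/L
Extraction % = 3.622862346 / 5.5 * 100
= 65.8702%


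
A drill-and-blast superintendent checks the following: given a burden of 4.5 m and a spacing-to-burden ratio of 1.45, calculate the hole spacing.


6.525 m

Spacing = burden * ratio
= 4.5 * 1.45
= 6.525 m


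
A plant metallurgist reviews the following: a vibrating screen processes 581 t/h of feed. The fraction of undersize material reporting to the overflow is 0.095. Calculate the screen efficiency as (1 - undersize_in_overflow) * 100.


90.5%

Screen efficiency = (1 - fraction of undersize in overflow) * 100
= (1 - 0.095) * 100
= 0.905 * 100
= 90.5%


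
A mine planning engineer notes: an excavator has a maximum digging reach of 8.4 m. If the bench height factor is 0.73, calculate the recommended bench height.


6.132 m

Bench height = reach * factor
= 8.4 * 0.73
= 6.132 m


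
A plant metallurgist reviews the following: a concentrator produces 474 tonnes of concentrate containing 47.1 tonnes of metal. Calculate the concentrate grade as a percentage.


Grade = (metal in concentrate / concentrate mass) * 100
= (47.1 / 474) * 100
= 0.09936708861 * 100
= 9.9367%

9.9367%


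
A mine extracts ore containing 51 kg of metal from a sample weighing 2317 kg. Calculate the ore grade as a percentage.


2.2011%

Ore grade = (metal mass / ore mass) * 100
= (51 / 2317) * 100
= 0.02201122141 * 100
= 2.2011%


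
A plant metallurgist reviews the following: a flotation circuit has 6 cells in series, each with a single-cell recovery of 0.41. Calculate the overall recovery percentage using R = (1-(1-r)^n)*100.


95.7819%

Complement of single-cell recovery:
1 - r = 1 - 0.41 = 0.59
Raise to power n:
(1 - r)^6 = 0.59^6 = 0.04218053364
Overall recovery:
R = (1 - 0.04218053364) * 100
= 95.7819%


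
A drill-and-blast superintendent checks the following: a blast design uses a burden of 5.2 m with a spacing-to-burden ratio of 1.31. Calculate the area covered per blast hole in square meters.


35.4224 m^2

First, find the spacing:
Spacing = burden * ratio = 5.2 * 1.31
= 6.812 m
Then, calculate the area:
Area = burden * spacing = 5.2 * 6.812
= 35.4224 m^2


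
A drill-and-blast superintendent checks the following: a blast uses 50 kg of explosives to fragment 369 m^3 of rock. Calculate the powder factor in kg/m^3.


Powder factor = explosive mass / rock volume
= 50 / 369
= 0.1355 kg/m^3

0.1355 kg/m^3


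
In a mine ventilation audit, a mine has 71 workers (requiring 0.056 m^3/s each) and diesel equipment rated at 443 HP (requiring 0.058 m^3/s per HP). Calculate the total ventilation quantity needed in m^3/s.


29.67 m^3/s

Airflow for workers:
Q_people = 71 * 0.056 = 3.976 m^3/s
Airflow for diesel equipment:
Q_diesel = 443 * 0.058 = 25.694 m^3/s
Total ventilation:
Q_total = 3.976 + 25.694
= 29.67 m^3/s


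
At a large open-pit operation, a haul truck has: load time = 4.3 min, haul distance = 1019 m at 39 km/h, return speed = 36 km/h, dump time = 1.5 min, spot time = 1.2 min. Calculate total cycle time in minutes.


Convert haul speed to m/min: 39 * 1000/60 = 650 m/min
Haul time = 1019 / 650 = 1.567692308 min
Convert return speed to m/min: 36 * 1000/60 = 600 m/min
Return time = 1019 / 600 = 1.698333333 min
Total cycle time:
= 4.3 + 1.567692308 + 1.5 + 1.698333333 + 1.2
= 10.266 min

10.266 min


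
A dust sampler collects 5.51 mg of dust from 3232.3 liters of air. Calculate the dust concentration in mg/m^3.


1.7047 mg/m^3

Convert liters to m^3: 1 m^3 = 1000 L
Concentration = mass / volume * 1000
= 5.51 / 3232.3 * 1000
= 0.001704668502 * 1000
= 1.7047 mg/m^3


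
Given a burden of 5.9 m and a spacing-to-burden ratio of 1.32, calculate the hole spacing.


Spacing = burden * ratio
= 5.9 * 1.32
= 7.788 m

7.788 m


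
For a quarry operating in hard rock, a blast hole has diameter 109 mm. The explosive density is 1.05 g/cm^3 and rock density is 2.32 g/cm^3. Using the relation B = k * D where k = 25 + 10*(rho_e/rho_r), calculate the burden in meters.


First, compute k:
rho_e / rho_r = 1.05 / 2.32 = 0.4525862069
k = 25 + 10 * 0.4525862069 = 29.52586207
Then, compute burden:
B = k * D / 1000 = 29.52586207 * 109 / 1000
= 3218.318966 / 1000
= 3.2183 m

3.2183 m


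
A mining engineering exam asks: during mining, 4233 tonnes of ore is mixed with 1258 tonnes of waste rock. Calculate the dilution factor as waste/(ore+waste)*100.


Total material = ore + waste
= 4233 + 1258 = 5491 tonnes
Dilution = waste / total * 100
= 1258 / 5491 * 100
= 0.2291021672 * 100
= 22.9102%

22.9102%


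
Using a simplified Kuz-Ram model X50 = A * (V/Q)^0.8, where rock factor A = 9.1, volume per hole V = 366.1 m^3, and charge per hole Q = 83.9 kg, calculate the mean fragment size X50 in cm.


Compute V/Q:
V/Q = 366.1 / 83.9 = 4.36352801
Raise to the power 0.8:
(V/Q)^0.8 = 4.36352801^0.8 = 3.249901621
Multiply by A:
X50 = 9.1 * 3.249901621
= 29.5741 cm

29.5741 cm


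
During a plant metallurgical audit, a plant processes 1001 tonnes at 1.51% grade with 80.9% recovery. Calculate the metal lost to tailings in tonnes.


Total metal in feed:
= 1001 * 1.51 / 100 = 15.1151 tonnes
Metal recovered:
= 15.1151 * 80.9 / 100 = 12.2281159 tonnes
Metal lost to tailings:
= 15.1151 - 12.2281159
= 2.887 tonnes

2.887 tonnes


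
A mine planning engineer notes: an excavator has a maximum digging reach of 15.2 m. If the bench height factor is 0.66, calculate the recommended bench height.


10.032 m

Bench height = reach * factor
= 15.2 * 0.66
= 10.032 m


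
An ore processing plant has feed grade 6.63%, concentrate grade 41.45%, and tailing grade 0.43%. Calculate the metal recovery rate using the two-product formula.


94.4946%

Using the two-product formula:
R = 100 * c * (f - t) / (f * (c - t))
Numerator = 100 * 41.45 * (6.63 - 0.43)
= 100 * 41.45 * 6.2
= 25699.0
Denominator = 6.63 * (41.45 - 0.43)
= 6.63 * 41.02
= 271.9626
R = 25699.0 / 271.9626
= 94.4946%


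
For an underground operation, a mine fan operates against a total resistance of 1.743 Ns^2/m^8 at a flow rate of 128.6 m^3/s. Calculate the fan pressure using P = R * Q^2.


28825.6643 Pa

Compute Q^2:
Q^2 = 128.6^2 = 16537.96
Compute pressure:
P = R * Q^2 = 1.743 * 16537.96
= 28825.6643 Pa


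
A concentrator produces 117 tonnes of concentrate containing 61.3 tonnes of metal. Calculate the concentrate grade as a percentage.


Grade = (metal in concentrate / concentrate mass) * 100
= (61.3 / 117) * 100
= 0.5239316239 * 100
= 52.3932%

52.3932%


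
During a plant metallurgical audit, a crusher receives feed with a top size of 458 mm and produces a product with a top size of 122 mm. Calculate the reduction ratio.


Reduction ratio = feed size / product size
= 458 / 122
= 3.7541

3.7541


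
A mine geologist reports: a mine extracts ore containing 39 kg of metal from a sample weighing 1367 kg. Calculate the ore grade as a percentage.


2.853%

Ore grade = (metal mass / ore mass) * 100
= (39 / 1367) * 100
= 0.02852962692 * 100
= 2.853%


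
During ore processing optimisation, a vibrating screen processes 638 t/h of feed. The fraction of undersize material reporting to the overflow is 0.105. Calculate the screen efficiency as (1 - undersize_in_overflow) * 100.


89.5%

Screen efficiency = (1 - fraction of undersize in overflow) * 100
= (1 - 0.105) * 100
= 0.895 * 100
= 89.5%


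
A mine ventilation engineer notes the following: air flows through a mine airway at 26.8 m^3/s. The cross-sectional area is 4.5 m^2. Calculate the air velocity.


Velocity = flow rate / cross-sectional area
= 26.8 / 4.5
= 5.9556 m/s

5.9556 m/s


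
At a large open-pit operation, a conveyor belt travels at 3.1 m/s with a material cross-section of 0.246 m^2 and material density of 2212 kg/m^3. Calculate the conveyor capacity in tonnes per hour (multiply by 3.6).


Volumetric flow = speed * area
= 3.1 * 0.246 = 0.7626 m^3/s
Mass flow = volumetric * density
= 0.7626 * 2212 = 1686.8712 kg/s
Convert to t/h: multiply by 3.6
Capacity = 1686.8712 * 3.6
= 6072.7363 t/h

6072.7363 t/h


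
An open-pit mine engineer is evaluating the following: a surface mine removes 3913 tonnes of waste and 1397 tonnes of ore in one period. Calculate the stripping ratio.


Stripping ratio = waste tonnage / ore tonnage
= 3913 / 1397
= 2.801

2.801


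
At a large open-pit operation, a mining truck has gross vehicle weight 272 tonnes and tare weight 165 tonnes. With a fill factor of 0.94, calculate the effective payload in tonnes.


100.58 tonnes

Maximum payload = gross - tare
= 272 - 165 = 107 tonnes
Effective payload = max payload * fill factor
= 107 * 0.94
= 100.58 tonnes


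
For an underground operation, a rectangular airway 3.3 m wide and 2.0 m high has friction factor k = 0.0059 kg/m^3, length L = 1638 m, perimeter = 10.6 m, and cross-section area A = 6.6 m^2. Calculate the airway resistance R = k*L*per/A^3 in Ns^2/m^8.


0.3563 Ns^2/m^8

Compute the numerator:
k * L * per = 0.0059 * 1638 * 10.6
= 102.44052
Compute the denominator:
A^3 = 6.6^3 = 287.496
Resistance:
R = 102.44052 / 287.496
= 0.3563 Ns^2/m^8


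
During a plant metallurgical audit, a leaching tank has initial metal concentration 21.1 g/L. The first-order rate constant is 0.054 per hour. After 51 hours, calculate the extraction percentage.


Compute the exponent:
-k * t = -0.054 * 51 = -2.754
Remaining concentration:
C = 21.1 * exp(-2.754)
= 21.1 * 0.0636726605
= 1.343493137 g/L
Extracted = 21.1 - 1.343493137 = 19.75650686 g/L
Extraction % = 19.75650686 / 21.1 * 100
= 93.6327%

93.6327%


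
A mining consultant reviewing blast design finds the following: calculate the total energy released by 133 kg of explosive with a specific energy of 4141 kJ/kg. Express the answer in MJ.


Energy = mass * specific_energy / 1000
= 133 * 4141 / 1000
= 550753 / 1000
= 550.753 MJ

550.753 MJ


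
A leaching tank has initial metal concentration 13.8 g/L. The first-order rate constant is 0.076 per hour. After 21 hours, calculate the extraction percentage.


79.7294%

Compute the exponent:
-k * t = -0.076 * 21 = -1.596
Remaining concentration:
C = 13.8 * exp(-1.596)
= 13.8 * 0.2027057214
= 2.797338955 g/L
Extracted = 13.8 - 2.797338955 = 11.00266104 g/L
Extraction % = 11.00266104 / 13.8 * 100
= 79.7294%


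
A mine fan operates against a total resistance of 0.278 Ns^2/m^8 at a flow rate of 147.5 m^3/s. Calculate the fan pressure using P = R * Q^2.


6048.2375 Pa

Compute Q^2:
Q^2 = 147.5^2 = 21756.25
Compute pressure:
P = R * Q^2 = 0.278 * 21756.25
= 6048.2375 Pa


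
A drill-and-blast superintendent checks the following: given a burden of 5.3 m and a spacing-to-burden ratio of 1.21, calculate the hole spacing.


6.413 m

Spacing = burden * ratio
= 5.3 * 1.21
= 6.413 m


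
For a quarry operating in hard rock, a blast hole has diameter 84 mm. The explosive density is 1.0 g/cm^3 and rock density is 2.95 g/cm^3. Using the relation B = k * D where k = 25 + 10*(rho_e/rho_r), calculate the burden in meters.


First, compute k:
rho_e / rho_r = 1.0 / 2.95 = 0.3389830508
k = 25 + 10 * 0.3389830508 = 28.38983051
Then, compute burden:
B = k * D / 1000 = 28.38983051 * 84 / 1000
= 2384.745763 / 1000
= 2.3847 m

2.3847 m


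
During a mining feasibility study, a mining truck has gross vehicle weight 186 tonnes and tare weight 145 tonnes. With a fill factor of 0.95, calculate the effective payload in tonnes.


38.95 tonnes

Maximum payload = gross - tare
= 186 - 145 = 41 tonnes
Effective payload = max payload * fill factor
= 41 * 0.95
= 38.95 tonnes


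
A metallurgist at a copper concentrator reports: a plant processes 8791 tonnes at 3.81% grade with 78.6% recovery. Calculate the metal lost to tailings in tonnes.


Total metal in feed:
= 8791 * 3.81 / 100 = 334.9371 tonnes
Metal recovered:
= 334.9371 * 78.6 / 100 = 263.2605606 tonnes
Metal lost to tailings:
= 334.9371 - 263.2605606
= 71.6765 tonnes

71.6765 tonnes


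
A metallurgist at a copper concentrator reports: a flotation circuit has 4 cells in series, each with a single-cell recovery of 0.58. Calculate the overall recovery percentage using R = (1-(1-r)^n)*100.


96.8883%

Complement of single-cell recovery:
1 - r = 1 - 0.58 = 0.42
Raise to power n:
(1 - r)^4 = 0.42^4 = 0.03111696
Overall recovery:
R = (1 - 0.03111696) * 100
= 96.8883%


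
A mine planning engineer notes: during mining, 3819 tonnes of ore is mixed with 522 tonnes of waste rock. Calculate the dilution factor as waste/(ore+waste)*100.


Total material = ore + waste
= 3819 + 522 = 4341 tonnes
Dilution = waste / total * 100
= 522 / 4341 * 100
= 0.1202487906 * 100
= 12.0249%

12.0249%


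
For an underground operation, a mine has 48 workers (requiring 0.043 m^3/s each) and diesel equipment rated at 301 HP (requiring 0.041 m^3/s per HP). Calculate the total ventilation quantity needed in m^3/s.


14.405 m^3/s

Airflow for workers:
Q_people = 48 * 0.043 = 2.064 m^3/s
Airflow for diesel equipment:
Q_diesel = 301 * 0.041 = 12.341 m^3/s
Total ventilation:
Q_total = 2.064 + 12.341
= 14.405 m^3/s


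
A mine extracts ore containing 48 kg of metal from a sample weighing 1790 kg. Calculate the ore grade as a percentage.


2.6816%

Ore grade = (metal mass / ore mass) * 100
= (48 / 1790) * 100
= 0.02681564246 * 100
= 2.6816%


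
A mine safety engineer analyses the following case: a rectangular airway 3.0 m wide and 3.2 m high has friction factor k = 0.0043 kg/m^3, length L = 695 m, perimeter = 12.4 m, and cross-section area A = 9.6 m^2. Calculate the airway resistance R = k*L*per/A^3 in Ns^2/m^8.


0.0419 Ns^2/m^8

Compute the numerator:
k * L * per = 0.0043 * 695 * 12.4
= 37.0574
Compute the denominator:
A^3 = 9.6^3 = 884.736
Resistance:
R = 37.0574 / 884.736
= 0.0419 Ns^2/m^8
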